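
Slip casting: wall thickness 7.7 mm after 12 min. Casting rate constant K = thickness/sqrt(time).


K = 7.7 / sqrt(12) = 7.7 / 3.4641 = 2.223 mm/min^0.5

2.223


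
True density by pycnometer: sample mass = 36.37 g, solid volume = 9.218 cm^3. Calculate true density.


TD = 36.37 / 9.218 = 3.946 g/cm^3

3.946


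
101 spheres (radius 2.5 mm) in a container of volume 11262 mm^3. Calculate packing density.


V_sphere = 4/3*pi*2.5^3 = 65.4498 mm^3
Total V = 101*65.4498 = 6610.4298 mm^3
PD = 6610.4298 / 11262 = 0.587

0.587


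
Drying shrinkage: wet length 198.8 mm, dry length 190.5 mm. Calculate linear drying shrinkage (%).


DS = (198.8 - 190.5) / 198.8 * 100 = 4.18%

4.18


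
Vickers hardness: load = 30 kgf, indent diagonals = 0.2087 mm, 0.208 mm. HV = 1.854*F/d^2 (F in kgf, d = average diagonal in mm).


d_avg = (0.2087+0.208)/2 = 0.20835 mm
HV = 1.854*30/0.20835^2 = 1281

1281


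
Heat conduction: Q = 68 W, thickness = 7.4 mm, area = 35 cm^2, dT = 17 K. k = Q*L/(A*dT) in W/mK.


k = 68*7.4/1000/(35/10000*17) = 8.46 W/mK

8.46


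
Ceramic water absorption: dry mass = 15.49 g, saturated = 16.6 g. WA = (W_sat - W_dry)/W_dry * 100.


WA = (16.6 - 15.49) / 15.49 * 100 = 7.17%

7.17


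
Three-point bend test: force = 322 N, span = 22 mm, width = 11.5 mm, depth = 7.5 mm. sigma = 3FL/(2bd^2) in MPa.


sigma = 3*322*22/(2*11.5*7.5^2) = 16.4 MPa

16.4


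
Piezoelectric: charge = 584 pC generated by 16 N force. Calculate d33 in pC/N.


d33 = 584 / 16 = 36.5 pC/N

36.5


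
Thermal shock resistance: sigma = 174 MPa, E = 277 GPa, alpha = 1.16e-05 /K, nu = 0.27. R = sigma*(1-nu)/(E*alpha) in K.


R = 174*(1-0.27)/(277*1000*1.16e-05) = 40 K

40


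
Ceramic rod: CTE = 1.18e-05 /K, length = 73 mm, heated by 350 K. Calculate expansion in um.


dL = 1.18e-05 * 73 * 350 * 1000 = 301.49 um

301.49


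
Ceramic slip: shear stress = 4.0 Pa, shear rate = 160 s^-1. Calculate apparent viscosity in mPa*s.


eta = tau/gamma * 1000 = 4.0/160 * 1000 = 25.0 mPa*s

25.0


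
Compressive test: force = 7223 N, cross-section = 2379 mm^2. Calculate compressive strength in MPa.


CS = 7223 / 2379 = 3.0 MPa

3.0


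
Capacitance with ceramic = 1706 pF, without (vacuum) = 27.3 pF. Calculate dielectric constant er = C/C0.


er = 1706 / 27.3 = 62.49

62.49


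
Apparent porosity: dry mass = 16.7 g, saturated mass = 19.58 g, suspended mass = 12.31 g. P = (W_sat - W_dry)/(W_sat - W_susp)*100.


P = (19.58 - 16.7) / (19.58 - 12.31) * 100 = 2.88 / 7.27 * 100 = 39.6%

39.6


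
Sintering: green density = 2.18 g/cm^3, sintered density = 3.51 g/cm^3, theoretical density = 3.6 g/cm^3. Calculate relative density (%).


Relative = 3.51 / 3.6 * 100 = 97.5%

97.5


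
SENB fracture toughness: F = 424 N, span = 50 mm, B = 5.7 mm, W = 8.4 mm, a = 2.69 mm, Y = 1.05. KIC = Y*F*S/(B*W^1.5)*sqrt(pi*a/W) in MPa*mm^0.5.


KIC = 1.05*424*50/(5.7*8.4^1.5)*sqrt(pi*2.69/8.4) = 160.9

160.9


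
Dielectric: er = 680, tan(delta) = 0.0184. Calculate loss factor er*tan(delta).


Loss = 680 * 0.0184 = 12.512

12.512


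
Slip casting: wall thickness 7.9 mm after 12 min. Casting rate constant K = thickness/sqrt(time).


K = 7.9 / sqrt(12) = 7.9 / 3.4641 = 2.281 mm/min^0.5

2.281


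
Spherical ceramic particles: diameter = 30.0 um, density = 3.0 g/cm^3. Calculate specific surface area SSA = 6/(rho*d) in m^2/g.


SSA = 6 / (3.0 * 30.0) = 0.067 m^2/g

0.067


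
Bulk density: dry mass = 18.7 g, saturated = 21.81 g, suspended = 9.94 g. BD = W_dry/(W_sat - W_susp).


BD = 18.7 / (21.81 - 9.94) = 18.7 / 11.87 = 1.575 g/cm^3

1.575


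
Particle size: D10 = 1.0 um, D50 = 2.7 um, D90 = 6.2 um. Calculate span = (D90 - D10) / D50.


Span = (6.2 - 1.0) / 2.7 = 5.2 / 2.7 = 1.926

1.926


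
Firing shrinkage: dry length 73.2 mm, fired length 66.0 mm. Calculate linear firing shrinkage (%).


FS = (73.2 - 66.0) / 73.2 * 100 = 9.84%

9.84


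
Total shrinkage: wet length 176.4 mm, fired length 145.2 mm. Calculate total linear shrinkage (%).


TS = (176.4 - 145.2) / 176.4 * 100 = 17.69%

17.69


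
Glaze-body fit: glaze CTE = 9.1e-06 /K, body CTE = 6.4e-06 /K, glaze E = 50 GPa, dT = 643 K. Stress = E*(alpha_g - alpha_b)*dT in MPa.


Stress = 50*1000*(9.1e-06 - 6.4e-06)*643 = 86.8 MPa

86.8


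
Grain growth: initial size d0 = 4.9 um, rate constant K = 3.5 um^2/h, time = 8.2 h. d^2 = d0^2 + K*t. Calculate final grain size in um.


d^2 = 4.9^2 + 3.5*8.2 = 52.71
d = sqrt(52.71) = 7.26 um

7.26


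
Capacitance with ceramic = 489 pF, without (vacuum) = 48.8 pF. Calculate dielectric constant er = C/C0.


er = 489 / 48.8 = 10.02

10.02


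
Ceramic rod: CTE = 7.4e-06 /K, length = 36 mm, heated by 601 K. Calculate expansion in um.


dL = 7.4e-06 * 36 * 601 * 1000 = 160.106 um

160.106


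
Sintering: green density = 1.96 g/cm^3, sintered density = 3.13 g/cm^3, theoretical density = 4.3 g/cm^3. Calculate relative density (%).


Relative = 3.13 / 4.3 * 100 = 72.8%

72.8


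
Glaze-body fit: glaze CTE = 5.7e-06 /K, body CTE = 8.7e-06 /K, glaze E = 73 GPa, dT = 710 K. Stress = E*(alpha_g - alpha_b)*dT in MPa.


Stress = 73*1000*(5.7e-06 - 8.7e-06)*710 = -155.5 MPa

-155.5


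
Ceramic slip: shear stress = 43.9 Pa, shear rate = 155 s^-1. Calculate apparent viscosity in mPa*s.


eta = tau/gamma * 1000 = 43.9/155 * 1000 = 283.2 mPa*s

283.2


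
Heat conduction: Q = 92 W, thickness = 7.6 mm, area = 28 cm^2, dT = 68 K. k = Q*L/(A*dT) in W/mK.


k = 92*7.6/1000/(28/10000*68) = 3.67 W/mK

3.67


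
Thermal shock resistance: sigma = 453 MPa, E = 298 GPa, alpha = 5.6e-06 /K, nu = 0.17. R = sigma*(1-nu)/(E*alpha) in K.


R = 453*(1-0.17)/(298*1000*5.6e-06) = 225 K

225


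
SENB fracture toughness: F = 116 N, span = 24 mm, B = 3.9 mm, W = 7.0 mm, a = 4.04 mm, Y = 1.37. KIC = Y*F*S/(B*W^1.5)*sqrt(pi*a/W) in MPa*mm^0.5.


KIC = 1.37*116*24/(3.9*7.0^1.5)*sqrt(pi*4.04/7.0) = 71.1

71.1


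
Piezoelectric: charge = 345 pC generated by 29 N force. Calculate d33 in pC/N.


d33 = 345 / 29 = 11.9 pC/N

11.9


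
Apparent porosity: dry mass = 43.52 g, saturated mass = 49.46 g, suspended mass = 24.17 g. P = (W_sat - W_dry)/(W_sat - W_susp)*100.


P = (49.46 - 43.52) / (49.46 - 24.17) * 100 = 5.94 / 25.29 * 100 = 23.5%

23.5


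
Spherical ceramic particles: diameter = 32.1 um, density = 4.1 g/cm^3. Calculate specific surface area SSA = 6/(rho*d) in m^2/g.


SSA = 6 / (4.1 * 32.1) = 0.046 m^2/g

0.046


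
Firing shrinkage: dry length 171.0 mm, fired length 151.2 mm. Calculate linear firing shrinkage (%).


FS = (171.0 - 151.2) / 171.0 * 100 = 11.58%

11.58


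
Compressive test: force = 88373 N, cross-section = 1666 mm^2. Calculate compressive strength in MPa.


CS = 88373 / 1666 = 53.0 MPa

53.0


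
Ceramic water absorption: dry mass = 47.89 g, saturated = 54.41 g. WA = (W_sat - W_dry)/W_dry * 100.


WA = (54.41 - 47.89) / 47.89 * 100 = 13.61%

13.61


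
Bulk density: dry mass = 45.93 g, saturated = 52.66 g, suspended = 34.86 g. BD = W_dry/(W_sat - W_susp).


BD = 45.93 / (52.66 - 34.86) = 45.93 / 17.8 = 2.58 g/cm^3

2.58


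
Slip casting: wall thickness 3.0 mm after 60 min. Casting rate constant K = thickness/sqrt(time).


K = 3.0 / sqrt(60) = 3.0 / 7.746 = 0.387 mm/min^0.5

0.387


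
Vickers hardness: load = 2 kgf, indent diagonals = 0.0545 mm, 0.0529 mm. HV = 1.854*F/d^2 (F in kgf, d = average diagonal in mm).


d_avg = (0.0545+0.0529)/2 = 0.0537 mm
HV = 1.854*2/0.0537^2 = 1286

1286


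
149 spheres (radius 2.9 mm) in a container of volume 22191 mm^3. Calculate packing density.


V_sphere = 4/3*pi*2.9^3 = 102.1604 mm^3
Total V = 149*102.1604 = 15221.8996 mm^3
PD = 15221.8996 / 22191 = 0.686

0.686


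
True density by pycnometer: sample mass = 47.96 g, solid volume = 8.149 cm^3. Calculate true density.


TD = 47.96 / 8.149 = 5.885 g/cm^3

5.885


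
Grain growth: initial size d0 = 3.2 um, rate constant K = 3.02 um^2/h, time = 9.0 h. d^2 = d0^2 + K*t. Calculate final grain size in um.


d^2 = 3.2^2 + 3.02*9.0 = 37.42
d = sqrt(37.42) = 6.12 um

6.12


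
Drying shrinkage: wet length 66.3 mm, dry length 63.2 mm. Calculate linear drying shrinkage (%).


DS = (66.3 - 63.2) / 66.3 * 100 = 4.68%

4.68


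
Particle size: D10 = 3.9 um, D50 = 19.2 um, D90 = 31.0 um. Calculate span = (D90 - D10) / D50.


Span = (31.0 - 3.9) / 19.2 = 27.1 / 19.2 = 1.411

1.411


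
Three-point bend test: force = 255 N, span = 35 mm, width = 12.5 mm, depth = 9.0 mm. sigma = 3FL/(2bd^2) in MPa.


sigma = 3*255*35/(2*12.5*9.0^2) = 13.2 MPa

13.2


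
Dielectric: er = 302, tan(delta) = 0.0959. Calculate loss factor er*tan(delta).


Loss = 302 * 0.0959 = 28.962

28.962


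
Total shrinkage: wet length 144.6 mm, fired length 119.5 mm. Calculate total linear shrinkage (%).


TS = (144.6 - 119.5) / 144.6 * 100 = 17.36%

17.36


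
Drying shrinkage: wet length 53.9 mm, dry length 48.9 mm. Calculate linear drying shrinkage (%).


DS = (53.9 - 48.9) / 53.9 * 100 = 9.28%

9.28


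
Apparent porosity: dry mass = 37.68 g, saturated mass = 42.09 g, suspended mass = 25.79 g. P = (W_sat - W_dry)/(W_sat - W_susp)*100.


P = (42.09 - 37.68) / (42.09 - 25.79) * 100 = 4.41 / 16.3 * 100 = 27.1%

27.1


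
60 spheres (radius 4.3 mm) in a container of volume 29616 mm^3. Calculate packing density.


V_sphere = 4/3*pi*4.3^3 = 333.0381 mm^3
Total V = 60*333.0381 = 19982.286 mm^3
PD = 19982.286 / 29616 = 0.675

0.675


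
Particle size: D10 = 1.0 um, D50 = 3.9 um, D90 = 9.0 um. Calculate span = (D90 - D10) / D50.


Span = (9.0 - 1.0) / 3.9 = 8.0 / 3.9 = 2.051

2.051


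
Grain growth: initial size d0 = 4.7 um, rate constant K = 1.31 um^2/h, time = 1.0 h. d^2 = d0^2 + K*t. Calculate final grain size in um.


d^2 = 4.7^2 + 1.31*1.0 = 23.4
d = sqrt(23.4) = 4.84 um

4.84


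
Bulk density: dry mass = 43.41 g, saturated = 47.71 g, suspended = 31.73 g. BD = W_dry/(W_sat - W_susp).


BD = 43.41 / (47.71 - 31.73) = 43.41 / 15.98 = 2.717 g/cm^3

2.717


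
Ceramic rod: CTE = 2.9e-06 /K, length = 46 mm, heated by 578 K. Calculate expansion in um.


dL = 2.9e-06 * 46 * 578 * 1000 = 77.105 um

77.105


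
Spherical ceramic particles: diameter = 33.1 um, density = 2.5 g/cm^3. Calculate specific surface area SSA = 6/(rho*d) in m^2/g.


SSA = 6 / (2.5 * 33.1) = 0.073 m^2/g

0.073


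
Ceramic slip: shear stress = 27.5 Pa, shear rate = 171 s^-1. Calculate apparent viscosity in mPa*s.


eta = tau/gamma * 1000 = 27.5/171 * 1000 = 160.8 mPa*s

160.8


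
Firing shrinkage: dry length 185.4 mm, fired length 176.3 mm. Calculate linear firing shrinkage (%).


FS = (185.4 - 176.3) / 185.4 * 100 = 4.91%

4.91


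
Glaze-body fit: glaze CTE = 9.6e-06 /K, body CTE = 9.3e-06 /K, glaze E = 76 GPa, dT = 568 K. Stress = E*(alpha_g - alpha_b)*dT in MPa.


Stress = 76*1000*(9.6e-06 - 9.3e-06)*568 = 13.0 MPa

13.0


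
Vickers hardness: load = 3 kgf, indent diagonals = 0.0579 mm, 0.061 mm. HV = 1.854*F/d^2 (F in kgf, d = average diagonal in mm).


d_avg = (0.0579+0.061)/2 = 0.05945 mm
HV = 1.854*3/0.05945^2 = 1574

1574


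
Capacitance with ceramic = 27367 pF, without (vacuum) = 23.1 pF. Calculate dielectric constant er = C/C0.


er = 27367 / 23.1 = 1184.72

1184.72


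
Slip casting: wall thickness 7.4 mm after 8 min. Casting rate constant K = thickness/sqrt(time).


K = 7.4 / sqrt(8) = 7.4 / 2.8284 = 2.616 mm/min^0.5

2.616


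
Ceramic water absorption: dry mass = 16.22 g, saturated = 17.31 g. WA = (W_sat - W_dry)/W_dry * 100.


WA = (17.31 - 16.22) / 16.22 * 100 = 6.72%

6.72


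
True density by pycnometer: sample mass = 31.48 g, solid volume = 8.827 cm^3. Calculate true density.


TD = 31.48 / 8.827 = 3.566 g/cm^3

3.566


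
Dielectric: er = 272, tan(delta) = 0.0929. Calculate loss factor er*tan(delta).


Loss = 272 * 0.0929 = 25.269

25.269


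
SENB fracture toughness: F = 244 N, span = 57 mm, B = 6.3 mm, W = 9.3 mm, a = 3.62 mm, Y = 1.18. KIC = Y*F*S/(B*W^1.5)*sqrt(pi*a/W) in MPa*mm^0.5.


KIC = 1.18*244*57/(6.3*9.3^1.5)*sqrt(pi*3.62/9.3) = 101.57

101.57


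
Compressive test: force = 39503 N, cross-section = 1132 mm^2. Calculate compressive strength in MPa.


CS = 39503 / 1132 = 34.9 MPa

34.9


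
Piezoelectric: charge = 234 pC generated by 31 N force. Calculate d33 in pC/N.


d33 = 234 / 31 = 7.5 pC/N

7.5


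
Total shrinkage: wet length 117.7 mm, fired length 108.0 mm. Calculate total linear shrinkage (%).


TS = (117.7 - 108.0) / 117.7 * 100 = 8.24%

8.24


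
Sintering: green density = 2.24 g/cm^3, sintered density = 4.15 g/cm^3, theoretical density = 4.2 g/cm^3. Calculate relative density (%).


Relative = 4.15 / 4.2 * 100 = 98.8%

98.8


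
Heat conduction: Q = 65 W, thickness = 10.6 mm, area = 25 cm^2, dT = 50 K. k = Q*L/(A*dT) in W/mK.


k = 65*10.6/1000/(25/10000*50) = 5.51 W/mK

5.51


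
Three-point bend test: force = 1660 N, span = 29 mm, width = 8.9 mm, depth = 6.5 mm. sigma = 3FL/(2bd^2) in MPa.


sigma = 3*1660*29/(2*8.9*6.5^2) = 192.0 MPa

192.0


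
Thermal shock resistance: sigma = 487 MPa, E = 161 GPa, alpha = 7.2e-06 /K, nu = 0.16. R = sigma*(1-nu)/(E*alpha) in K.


R = 487*(1-0.16)/(161*1000*7.2e-06) = 353 K

353


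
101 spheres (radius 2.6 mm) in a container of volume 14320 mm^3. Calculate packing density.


V_sphere = 4/3*pi*2.6^3 = 73.6222 mm^3
Total V = 101*73.6222 = 7435.8422 mm^3
PD = 7435.8422 / 14320 = 0.519

0.519


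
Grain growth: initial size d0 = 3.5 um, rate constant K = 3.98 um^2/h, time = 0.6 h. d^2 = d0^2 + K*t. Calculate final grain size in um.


d^2 = 3.5^2 + 3.98*0.6 = 14.638
d = sqrt(14.638) = 3.83 um

3.83


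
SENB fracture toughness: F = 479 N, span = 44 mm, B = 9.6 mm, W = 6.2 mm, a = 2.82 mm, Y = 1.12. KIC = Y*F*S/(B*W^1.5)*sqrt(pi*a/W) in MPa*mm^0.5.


KIC = 1.12*479*44/(9.6*6.2^1.5)*sqrt(pi*2.82/6.2) = 190.39

190.39


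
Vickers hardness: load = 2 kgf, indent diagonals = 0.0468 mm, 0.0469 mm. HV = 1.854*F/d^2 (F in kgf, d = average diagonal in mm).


d_avg = (0.0468+0.0469)/2 = 0.04685 mm
HV = 1.854*2/0.04685^2 = 1689

1689


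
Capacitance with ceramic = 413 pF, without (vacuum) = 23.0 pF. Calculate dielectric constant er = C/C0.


er = 413 / 23.0 = 17.96

17.96


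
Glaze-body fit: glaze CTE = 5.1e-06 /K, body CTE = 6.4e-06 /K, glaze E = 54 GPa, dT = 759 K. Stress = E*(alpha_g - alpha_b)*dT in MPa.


Stress = 54*1000*(5.1e-06 - 6.4e-06)*759 = -53.3 MPa

-53.3


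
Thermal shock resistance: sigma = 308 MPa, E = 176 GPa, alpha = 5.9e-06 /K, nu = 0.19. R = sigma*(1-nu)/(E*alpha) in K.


R = 308*(1-0.19)/(176*1000*5.9e-06) = 240 K

240


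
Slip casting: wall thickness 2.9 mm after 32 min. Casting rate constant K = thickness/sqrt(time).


K = 2.9 / sqrt(32) = 2.9 / 5.6569 = 0.513 mm/min^0.5

0.513


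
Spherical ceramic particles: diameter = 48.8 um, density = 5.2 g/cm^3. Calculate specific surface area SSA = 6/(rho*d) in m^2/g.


SSA = 6 / (5.2 * 48.8) = 0.024 m^2/g

0.024


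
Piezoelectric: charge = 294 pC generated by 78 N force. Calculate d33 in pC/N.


d33 = 294 / 78 = 3.8 pC/N

3.8


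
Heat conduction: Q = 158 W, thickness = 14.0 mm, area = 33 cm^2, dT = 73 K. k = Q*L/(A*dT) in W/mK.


k = 158*14.0/1000/(33/10000*73) = 9.18 W/mK

9.18


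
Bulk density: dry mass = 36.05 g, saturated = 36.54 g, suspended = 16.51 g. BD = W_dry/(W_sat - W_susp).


BD = 36.05 / (36.54 - 16.51) = 36.05 / 20.03 = 1.8 g/cm^3

1.8


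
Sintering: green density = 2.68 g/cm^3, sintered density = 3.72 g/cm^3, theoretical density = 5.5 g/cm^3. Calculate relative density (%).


Relative = 3.72 / 5.5 * 100 = 67.6%

67.6


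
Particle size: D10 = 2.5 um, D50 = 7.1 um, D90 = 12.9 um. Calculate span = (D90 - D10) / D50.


Span = (12.9 - 2.5) / 7.1 = 10.4 / 7.1 = 1.465

1.465


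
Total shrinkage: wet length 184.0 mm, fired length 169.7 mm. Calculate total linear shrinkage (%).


TS = (184.0 - 169.7) / 184.0 * 100 = 7.77%

7.77


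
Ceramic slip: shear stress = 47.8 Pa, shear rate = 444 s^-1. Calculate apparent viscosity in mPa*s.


eta = tau/gamma * 1000 = 47.8/444 * 1000 = 107.7 mPa*s

107.7


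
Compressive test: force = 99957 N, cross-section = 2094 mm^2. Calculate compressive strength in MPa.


CS = 99957 / 2094 = 47.7 MPa

47.7


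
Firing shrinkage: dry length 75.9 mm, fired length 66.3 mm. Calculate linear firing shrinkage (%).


FS = (75.9 - 66.3) / 75.9 * 100 = 12.65%

12.65


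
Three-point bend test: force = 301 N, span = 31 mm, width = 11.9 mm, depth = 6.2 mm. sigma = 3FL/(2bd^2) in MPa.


sigma = 3*301*31/(2*11.9*6.2^2) = 30.6 MPa

30.6


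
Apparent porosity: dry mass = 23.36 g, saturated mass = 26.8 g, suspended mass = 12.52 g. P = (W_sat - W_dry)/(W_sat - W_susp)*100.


P = (26.8 - 23.36) / (26.8 - 12.52) * 100 = 3.44 / 14.28 * 100 = 24.1%

24.1


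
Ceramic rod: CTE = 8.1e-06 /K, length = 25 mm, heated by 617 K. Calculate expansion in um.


dL = 8.1e-06 * 25 * 617 * 1000 = 124.943 um

124.943


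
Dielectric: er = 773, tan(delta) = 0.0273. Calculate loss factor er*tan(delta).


Loss = 773 * 0.0273 = 21.103

21.103


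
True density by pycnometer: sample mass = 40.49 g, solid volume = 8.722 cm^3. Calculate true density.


TD = 40.49 / 8.722 = 4.642 g/cm^3

4.642


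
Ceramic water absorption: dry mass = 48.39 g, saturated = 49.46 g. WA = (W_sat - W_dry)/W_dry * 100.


WA = (49.46 - 48.39) / 48.39 * 100 = 2.21%

2.21


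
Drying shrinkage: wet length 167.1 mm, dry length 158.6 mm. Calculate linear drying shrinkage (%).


DS = (167.1 - 158.6) / 167.1 * 100 = 5.09%

5.09


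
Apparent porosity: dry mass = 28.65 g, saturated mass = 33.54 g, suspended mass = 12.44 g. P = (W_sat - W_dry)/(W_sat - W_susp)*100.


P = (33.54 - 28.65) / (33.54 - 12.44) * 100 = 4.89 / 21.1 * 100 = 23.2%

23.2


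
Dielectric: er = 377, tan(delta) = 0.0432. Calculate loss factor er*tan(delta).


Loss = 377 * 0.0432 = 16.286

16.286


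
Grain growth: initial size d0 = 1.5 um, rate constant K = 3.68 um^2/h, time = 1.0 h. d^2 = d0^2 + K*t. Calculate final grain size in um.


d^2 = 1.5^2 + 3.68*1.0 = 5.93
d = sqrt(5.93) = 2.44 um

2.44


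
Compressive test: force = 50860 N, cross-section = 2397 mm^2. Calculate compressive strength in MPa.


CS = 50860 / 2397 = 21.2 MPa

21.2


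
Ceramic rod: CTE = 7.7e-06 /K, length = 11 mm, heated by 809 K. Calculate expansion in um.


dL = 7.7e-06 * 11 * 809 * 1000 = 68.522 um

68.522


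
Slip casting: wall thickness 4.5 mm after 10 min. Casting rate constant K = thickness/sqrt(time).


K = 4.5 / sqrt(10) = 4.5 / 3.1623 = 1.423 mm/min^0.5

1.423


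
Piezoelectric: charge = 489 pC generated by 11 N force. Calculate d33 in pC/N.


d33 = 489 / 11 = 44.5 pC/N

44.5


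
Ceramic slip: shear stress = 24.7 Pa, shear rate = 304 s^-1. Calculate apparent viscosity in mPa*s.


eta = tau/gamma * 1000 = 24.7/304 * 1000 = 81.3 mPa*s

81.3


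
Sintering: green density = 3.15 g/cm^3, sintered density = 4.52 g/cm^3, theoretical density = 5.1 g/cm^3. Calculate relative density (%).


Relative = 4.52 / 5.1 * 100 = 88.6%

88.6


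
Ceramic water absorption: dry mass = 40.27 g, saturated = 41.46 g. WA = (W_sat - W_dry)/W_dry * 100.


WA = (41.46 - 40.27) / 40.27 * 100 = 2.96%

2.96


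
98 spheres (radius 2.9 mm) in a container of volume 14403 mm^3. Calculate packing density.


V_sphere = 4/3*pi*2.9^3 = 102.1604 mm^3
Total V = 98*102.1604 = 10011.7192 mm^3
PD = 10011.7192 / 14403 = 0.695

0.695


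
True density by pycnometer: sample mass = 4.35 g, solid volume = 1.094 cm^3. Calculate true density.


TD = 4.35 / 1.094 = 3.976 g/cm^3

3.976


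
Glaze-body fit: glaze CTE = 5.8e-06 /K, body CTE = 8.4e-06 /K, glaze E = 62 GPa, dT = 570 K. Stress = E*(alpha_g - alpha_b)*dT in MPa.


Stress = 62*1000*(5.8e-06 - 8.4e-06)*570 = -91.9 MPa

-91.9


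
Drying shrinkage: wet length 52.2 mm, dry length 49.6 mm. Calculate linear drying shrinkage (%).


DS = (52.2 - 49.6) / 52.2 * 100 = 4.98%

4.98


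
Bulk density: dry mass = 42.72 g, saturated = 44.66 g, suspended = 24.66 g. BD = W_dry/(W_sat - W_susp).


BD = 42.72 / (44.66 - 24.66) = 42.72 / 20.0 = 2.136 g/cm^3

2.136


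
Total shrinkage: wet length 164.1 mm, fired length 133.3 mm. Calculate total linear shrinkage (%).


TS = (164.1 - 133.3) / 164.1 * 100 = 18.77%

18.77


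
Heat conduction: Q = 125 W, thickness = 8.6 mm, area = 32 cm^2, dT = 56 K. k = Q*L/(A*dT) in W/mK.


k = 125*8.6/1000/(32/10000*56) = 6.0 W/mK

6.0


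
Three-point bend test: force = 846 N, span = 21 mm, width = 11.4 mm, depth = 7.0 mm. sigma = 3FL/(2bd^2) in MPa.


sigma = 3*846*21/(2*11.4*7.0^2) = 47.7 MPa

47.7


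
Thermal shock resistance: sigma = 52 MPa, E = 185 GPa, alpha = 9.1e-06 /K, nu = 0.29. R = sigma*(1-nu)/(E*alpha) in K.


R = 52*(1-0.29)/(185*1000*9.1e-06) = 22 K

22


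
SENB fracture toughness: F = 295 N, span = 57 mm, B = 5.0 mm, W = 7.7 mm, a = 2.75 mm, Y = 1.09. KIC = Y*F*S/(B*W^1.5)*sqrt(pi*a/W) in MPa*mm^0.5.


KIC = 1.09*295*57/(5.0*7.7^1.5)*sqrt(pi*2.75/7.7) = 181.72

181.72


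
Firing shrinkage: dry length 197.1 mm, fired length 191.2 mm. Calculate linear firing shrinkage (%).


FS = (197.1 - 191.2) / 197.1 * 100 = 2.99%

2.99


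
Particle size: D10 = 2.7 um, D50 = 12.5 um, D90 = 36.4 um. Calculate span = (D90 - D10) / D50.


Span = (36.4 - 2.7) / 12.5 = 33.7 / 12.5 = 2.696

2.696


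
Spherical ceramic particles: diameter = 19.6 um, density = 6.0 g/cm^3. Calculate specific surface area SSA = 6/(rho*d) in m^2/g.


SSA = 6 / (6.0 * 19.6) = 0.051 m^2/g

0.051


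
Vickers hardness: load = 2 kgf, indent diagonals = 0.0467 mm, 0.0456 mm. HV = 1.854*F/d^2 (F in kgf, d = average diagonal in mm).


d_avg = (0.0467+0.0456)/2 = 0.04615 mm
HV = 1.854*2/0.04615^2 = 1741

1741


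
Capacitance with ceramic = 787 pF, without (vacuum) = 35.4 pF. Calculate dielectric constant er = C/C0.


er = 787 / 35.4 = 22.23

22.23


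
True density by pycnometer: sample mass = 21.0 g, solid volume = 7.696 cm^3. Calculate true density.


TD = 21.0 / 7.696 = 2.729 g/cm^3

2.729


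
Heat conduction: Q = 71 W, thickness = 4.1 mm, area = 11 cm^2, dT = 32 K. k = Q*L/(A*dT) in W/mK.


k = 71*4.1/1000/(11/10000*32) = 8.27 W/mK

8.27


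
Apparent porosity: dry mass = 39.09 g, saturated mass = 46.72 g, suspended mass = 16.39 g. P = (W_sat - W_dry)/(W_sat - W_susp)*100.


P = (46.72 - 39.09) / (46.72 - 16.39) * 100 = 7.63 / 30.33 * 100 = 25.2%

25.2


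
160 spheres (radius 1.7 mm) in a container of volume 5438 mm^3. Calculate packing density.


V_sphere = 4/3*pi*1.7^3 = 20.5795 mm^3
Total V = 160*20.5795 = 3292.72 mm^3
PD = 3292.72 / 5438 = 0.606

0.606


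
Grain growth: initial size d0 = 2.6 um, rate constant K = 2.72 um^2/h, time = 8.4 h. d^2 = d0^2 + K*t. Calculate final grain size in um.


d^2 = 2.6^2 + 2.72*8.4 = 29.608
d = sqrt(29.608) = 5.44 um

5.44


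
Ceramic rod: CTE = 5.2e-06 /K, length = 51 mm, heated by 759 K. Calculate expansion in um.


dL = 5.2e-06 * 51 * 759 * 1000 = 201.287 um

201.287


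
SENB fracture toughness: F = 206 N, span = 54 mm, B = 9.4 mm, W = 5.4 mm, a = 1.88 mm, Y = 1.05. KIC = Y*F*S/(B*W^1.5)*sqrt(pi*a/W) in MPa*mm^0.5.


KIC = 1.05*206*54/(9.4*5.4^1.5)*sqrt(pi*1.88/5.4) = 103.56

103.56


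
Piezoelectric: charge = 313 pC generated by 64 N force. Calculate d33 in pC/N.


d33 = 313 / 64 = 4.9 pC/N

4.9


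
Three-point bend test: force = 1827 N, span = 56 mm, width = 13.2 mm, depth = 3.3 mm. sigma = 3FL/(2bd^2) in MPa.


sigma = 3*1827*56/(2*13.2*3.3^2) = 1067.6 MPa

1067.6


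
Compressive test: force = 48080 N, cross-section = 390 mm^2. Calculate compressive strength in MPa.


CS = 48080 / 390 = 123.3 MPa

123.3


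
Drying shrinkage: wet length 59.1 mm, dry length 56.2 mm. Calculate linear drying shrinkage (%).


DS = (59.1 - 56.2) / 59.1 * 100 = 4.91%

4.91


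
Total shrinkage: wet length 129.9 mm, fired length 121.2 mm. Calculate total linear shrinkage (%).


TS = (129.9 - 121.2) / 129.9 * 100 = 6.7%

6.7


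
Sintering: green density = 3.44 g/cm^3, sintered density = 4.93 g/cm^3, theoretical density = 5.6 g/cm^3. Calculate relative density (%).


Relative = 4.93 / 5.6 * 100 = 88.0%

88.0


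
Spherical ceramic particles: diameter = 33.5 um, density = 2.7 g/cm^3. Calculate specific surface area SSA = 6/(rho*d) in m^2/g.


SSA = 6 / (2.7 * 33.5) = 0.066 m^2/g

0.066


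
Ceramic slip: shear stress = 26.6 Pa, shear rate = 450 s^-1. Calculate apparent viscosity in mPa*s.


eta = tau/gamma * 1000 = 26.6/450 * 1000 = 59.1 mPa*s

59.1


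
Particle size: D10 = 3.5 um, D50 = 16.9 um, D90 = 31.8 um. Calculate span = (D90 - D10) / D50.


Span = (31.8 - 3.5) / 16.9 = 28.3 / 16.9 = 1.675

1.675


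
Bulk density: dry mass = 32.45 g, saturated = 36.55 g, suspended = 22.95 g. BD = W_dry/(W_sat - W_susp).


BD = 32.45 / (36.55 - 22.95) = 32.45 / 13.6 = 2.386 g/cm^3

2.386


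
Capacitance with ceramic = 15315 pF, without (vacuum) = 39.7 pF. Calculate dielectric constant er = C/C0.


er = 15315 / 39.7 = 385.77

385.77


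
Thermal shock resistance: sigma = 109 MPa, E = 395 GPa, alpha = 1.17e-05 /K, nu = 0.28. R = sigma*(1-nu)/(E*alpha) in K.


R = 109*(1-0.28)/(395*1000*1.17e-05) = 17 K

17


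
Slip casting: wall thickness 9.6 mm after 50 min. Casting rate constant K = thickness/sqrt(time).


K = 9.6 / sqrt(50) = 9.6 / 7.0711 = 1.358 mm/min^0.5

1.358


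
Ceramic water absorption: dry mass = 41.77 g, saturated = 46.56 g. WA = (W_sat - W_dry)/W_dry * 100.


WA = (46.56 - 41.77) / 41.77 * 100 = 11.47%

11.47


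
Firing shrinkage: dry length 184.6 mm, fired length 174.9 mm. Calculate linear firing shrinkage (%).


FS = (184.6 - 174.9) / 184.6 * 100 = 5.25%

5.25


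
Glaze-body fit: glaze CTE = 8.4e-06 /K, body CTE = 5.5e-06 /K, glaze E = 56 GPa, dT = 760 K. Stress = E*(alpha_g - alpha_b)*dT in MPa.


Stress = 56*1000*(8.4e-06 - 5.5e-06)*760 = 123.4 MPa

123.4


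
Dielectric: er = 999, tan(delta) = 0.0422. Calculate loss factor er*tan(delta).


Loss = 999 * 0.0422 = 42.158

42.158


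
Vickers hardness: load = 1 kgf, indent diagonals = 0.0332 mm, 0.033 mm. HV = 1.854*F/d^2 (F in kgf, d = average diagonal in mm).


d_avg = (0.0332+0.033)/2 = 0.0331 mm
HV = 1.854*1/0.0331^2 = 1692

1692


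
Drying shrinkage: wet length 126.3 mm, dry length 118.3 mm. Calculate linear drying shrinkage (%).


DS = (126.3 - 118.3) / 126.3 * 100 = 6.33%

6.33


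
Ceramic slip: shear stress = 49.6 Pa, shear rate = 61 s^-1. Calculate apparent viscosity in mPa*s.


eta = tau/gamma * 1000 = 49.6/61 * 1000 = 813.1 mPa*s

813.1


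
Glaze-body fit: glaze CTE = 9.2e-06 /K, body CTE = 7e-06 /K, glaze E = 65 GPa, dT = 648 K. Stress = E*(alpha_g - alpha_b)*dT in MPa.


Stress = 65*1000*(9.2e-06 - 7e-06)*648 = 92.7 MPa

92.7


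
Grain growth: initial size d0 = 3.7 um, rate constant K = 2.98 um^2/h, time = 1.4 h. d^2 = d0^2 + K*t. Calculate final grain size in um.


d^2 = 3.7^2 + 2.98*1.4 = 17.862
d = sqrt(17.862) = 4.23 um

4.23


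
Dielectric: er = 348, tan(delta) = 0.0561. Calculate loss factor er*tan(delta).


Loss = 348 * 0.0561 = 19.523

19.523


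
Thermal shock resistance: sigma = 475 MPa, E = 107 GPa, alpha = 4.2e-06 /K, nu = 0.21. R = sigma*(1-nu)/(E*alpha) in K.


R = 475*(1-0.21)/(107*1000*4.2e-06) = 835 K

835


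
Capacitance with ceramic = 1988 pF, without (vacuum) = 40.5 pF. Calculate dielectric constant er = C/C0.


er = 1988 / 40.5 = 49.09

49.09


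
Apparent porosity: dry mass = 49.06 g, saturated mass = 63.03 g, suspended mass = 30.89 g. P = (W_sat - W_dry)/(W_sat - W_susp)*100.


P = (63.03 - 49.06) / (63.03 - 30.89) * 100 = 13.97 / 32.14 * 100 = 43.5%

43.5


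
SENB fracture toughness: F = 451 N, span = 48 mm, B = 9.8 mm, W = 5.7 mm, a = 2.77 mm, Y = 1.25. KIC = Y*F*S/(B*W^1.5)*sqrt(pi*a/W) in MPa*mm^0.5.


KIC = 1.25*451*48/(9.8*5.7^1.5)*sqrt(pi*2.77/5.7) = 250.71

250.71


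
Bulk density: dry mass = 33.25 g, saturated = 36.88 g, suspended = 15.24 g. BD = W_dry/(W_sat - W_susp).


BD = 33.25 / (36.88 - 15.24) = 33.25 / 21.64 = 1.537 g/cm^3

1.537


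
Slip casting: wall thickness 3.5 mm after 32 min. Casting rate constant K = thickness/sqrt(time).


K = 3.5 / sqrt(32) = 3.5 / 5.6569 = 0.619 mm/min^0.5

0.619


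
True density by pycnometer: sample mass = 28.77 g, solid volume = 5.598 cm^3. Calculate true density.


TD = 28.77 / 5.598 = 5.139 g/cm^3

5.139


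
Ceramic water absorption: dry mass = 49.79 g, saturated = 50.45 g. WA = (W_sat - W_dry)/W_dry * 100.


WA = (50.45 - 49.79) / 49.79 * 100 = 1.33%

1.33


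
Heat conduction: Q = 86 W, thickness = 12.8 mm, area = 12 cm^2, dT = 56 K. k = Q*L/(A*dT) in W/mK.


k = 86*12.8/1000/(12/10000*56) = 16.38 W/mK

16.38


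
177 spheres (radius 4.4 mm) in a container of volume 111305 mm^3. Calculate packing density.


V_sphere = 4/3*pi*4.4^3 = 356.8179 mm^3
Total V = 177*356.8179 = 63156.7683 mm^3
PD = 63156.7683 / 111305 = 0.567

0.567


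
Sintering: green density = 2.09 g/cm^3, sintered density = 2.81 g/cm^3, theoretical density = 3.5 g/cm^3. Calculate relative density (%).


Relative = 2.81 / 3.5 * 100 = 80.3%

80.3


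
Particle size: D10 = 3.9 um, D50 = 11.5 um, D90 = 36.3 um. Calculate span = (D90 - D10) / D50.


Span = (36.3 - 3.9) / 11.5 = 32.4 / 11.5 = 2.817

2.817


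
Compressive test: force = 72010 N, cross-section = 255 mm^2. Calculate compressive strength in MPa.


CS = 72010 / 255 = 282.4 MPa

282.4


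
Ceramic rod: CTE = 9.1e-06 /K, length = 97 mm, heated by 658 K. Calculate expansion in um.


dL = 9.1e-06 * 97 * 658 * 1000 = 580.817 um

580.817


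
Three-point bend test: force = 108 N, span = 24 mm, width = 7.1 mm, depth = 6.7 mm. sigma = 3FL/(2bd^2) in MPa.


sigma = 3*108*24/(2*7.1*6.7^2) = 12.2 MPa

12.2


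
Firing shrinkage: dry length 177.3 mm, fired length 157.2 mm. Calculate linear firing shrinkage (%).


FS = (177.3 - 157.2) / 177.3 * 100 = 11.34%

11.34


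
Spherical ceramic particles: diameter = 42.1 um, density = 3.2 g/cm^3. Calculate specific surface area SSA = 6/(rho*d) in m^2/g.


SSA = 6 / (3.2 * 42.1) = 0.045 m^2/g

0.045


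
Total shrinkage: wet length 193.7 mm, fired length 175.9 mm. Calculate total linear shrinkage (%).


TS = (193.7 - 175.9) / 193.7 * 100 = 9.19%

9.19


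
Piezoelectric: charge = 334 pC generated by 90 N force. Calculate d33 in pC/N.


d33 = 334 / 90 = 3.7 pC/N

3.7


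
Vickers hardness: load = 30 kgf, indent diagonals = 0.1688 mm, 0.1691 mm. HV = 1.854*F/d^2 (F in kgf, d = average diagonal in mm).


d_avg = (0.1688+0.1691)/2 = 0.16895 mm
HV = 1.854*30/0.16895^2 = 1949

1949


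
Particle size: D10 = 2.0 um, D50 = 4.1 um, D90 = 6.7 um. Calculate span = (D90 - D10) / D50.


Span = (6.7 - 2.0) / 4.1 = 4.7 / 4.1 = 1.146

1.146


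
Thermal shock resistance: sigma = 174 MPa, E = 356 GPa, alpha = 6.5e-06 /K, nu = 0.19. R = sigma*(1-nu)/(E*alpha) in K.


R = 174*(1-0.19)/(356*1000*6.5e-06) = 61 K

61


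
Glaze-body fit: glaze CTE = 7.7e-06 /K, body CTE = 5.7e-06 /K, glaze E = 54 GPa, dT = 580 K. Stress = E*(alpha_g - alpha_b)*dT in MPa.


Stress = 54*1000*(7.7e-06 - 5.7e-06)*580 = 62.6 MPa

62.6


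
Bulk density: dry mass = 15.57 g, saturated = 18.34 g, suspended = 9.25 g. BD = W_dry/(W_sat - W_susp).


BD = 15.57 / (18.34 - 9.25) = 15.57 / 9.09 = 1.713 g/cm^3

1.713


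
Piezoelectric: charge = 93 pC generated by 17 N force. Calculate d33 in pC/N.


d33 = 93 / 17 = 5.5 pC/N

5.5


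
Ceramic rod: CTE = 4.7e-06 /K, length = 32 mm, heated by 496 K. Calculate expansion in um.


dL = 4.7e-06 * 32 * 496 * 1000 = 74.598 um

74.598


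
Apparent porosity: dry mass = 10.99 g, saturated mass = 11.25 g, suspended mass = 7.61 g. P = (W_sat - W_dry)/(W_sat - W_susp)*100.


P = (11.25 - 10.99) / (11.25 - 7.61) * 100 = 0.26 / 3.64 * 100 = 7.1%

7.1


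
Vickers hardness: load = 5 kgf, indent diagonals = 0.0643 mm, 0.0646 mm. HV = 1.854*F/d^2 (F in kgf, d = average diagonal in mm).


d_avg = (0.0643+0.0646)/2 = 0.06445 mm
HV = 1.854*5/0.06445^2 = 2232

2232


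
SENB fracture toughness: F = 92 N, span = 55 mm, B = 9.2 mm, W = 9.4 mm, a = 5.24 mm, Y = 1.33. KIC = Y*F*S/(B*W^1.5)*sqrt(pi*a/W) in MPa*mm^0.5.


KIC = 1.33*92*55/(9.2*9.4^1.5)*sqrt(pi*5.24/9.4) = 33.59

33.59


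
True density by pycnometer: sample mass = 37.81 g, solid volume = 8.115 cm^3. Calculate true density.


TD = 37.81 / 8.115 = 4.659 g/cm^3

4.659


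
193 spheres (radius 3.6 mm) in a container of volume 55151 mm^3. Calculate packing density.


V_sphere = 4/3*pi*3.6^3 = 195.4322 mm^3
Total V = 193*195.4322 = 37718.4146 mm^3
PD = 37718.4146 / 55151 = 0.684

0.684


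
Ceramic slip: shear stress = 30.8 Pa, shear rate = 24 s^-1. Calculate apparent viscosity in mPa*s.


eta = tau/gamma * 1000 = 30.8/24 * 1000 = 1283.3 mPa*s

1283.3


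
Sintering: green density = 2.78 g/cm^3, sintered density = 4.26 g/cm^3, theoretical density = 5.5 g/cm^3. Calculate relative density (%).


Relative = 4.26 / 5.5 * 100 = 77.5%

77.5


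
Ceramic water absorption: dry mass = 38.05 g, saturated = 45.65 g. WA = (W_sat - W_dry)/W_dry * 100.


WA = (45.65 - 38.05) / 38.05 * 100 = 19.97%

19.97


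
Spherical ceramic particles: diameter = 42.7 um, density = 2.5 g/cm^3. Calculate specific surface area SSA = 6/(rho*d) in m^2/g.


SSA = 6 / (2.5 * 42.7) = 0.056 m^2/g

0.056


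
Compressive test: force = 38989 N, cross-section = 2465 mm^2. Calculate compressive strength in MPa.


CS = 38989 / 2465 = 15.8 MPa

15.8


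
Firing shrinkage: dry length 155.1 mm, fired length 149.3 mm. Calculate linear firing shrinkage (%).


FS = (155.1 - 149.3) / 155.1 * 100 = 3.74%

3.74


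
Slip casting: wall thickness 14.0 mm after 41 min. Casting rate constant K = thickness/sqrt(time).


K = 14.0 / sqrt(41) = 14.0 / 6.4031 = 2.186 mm/min^0.5

2.186


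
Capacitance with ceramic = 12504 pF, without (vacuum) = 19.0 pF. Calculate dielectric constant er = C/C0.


er = 12504 / 19.0 = 658.11

658.11


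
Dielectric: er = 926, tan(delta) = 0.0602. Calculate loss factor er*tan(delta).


Loss = 926 * 0.0602 = 55.745

55.745


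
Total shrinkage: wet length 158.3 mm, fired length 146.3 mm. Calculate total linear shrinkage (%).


TS = (158.3 - 146.3) / 158.3 * 100 = 7.58%

7.58


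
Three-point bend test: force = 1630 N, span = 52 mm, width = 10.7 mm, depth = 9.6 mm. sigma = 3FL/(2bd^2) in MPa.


sigma = 3*1630*52/(2*10.7*9.6^2) = 128.9 MPa

128.9


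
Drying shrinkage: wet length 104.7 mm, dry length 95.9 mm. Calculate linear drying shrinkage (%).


DS = (104.7 - 95.9) / 104.7 * 100 = 8.4%

8.4


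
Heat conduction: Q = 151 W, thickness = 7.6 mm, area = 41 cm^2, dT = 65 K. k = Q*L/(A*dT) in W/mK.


k = 151*7.6/1000/(41/10000*65) = 4.31 W/mK

4.31


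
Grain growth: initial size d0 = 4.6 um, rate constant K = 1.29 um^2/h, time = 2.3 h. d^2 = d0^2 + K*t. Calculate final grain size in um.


d^2 = 4.6^2 + 1.29*2.3 = 24.127
d = sqrt(24.127) = 4.91 um

4.91


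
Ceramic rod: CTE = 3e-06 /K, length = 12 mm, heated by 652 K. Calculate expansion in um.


dL = 3e-06 * 12 * 652 * 1000 = 23.472 um

23.472


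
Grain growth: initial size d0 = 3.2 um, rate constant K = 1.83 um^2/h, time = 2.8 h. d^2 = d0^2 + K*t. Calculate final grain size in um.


d^2 = 3.2^2 + 1.83*2.8 = 15.364
d = sqrt(15.364) = 3.92 um

3.92


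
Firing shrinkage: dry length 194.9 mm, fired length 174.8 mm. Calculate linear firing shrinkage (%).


FS = (194.9 - 174.8) / 194.9 * 100 = 10.31%

10.31


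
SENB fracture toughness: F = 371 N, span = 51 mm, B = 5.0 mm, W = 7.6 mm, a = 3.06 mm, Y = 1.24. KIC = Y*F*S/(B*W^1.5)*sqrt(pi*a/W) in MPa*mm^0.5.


KIC = 1.24*371*51/(5.0*7.6^1.5)*sqrt(pi*3.06/7.6) = 251.89

251.89


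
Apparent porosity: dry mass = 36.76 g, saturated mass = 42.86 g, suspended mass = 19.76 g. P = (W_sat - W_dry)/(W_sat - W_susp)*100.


P = (42.86 - 36.76) / (42.86 - 19.76) * 100 = 6.1 / 23.1 * 100 = 26.4%

26.4


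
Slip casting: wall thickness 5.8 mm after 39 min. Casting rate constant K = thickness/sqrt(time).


K = 5.8 / sqrt(39) = 5.8 / 6.245 = 0.929 mm/min^0.5

0.929


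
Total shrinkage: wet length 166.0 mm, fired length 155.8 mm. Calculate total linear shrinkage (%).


TS = (166.0 - 155.8) / 166.0 * 100 = 6.14%

6.14


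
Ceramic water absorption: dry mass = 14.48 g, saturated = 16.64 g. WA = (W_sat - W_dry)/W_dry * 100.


WA = (16.64 - 14.48) / 14.48 * 100 = 14.92%

14.92


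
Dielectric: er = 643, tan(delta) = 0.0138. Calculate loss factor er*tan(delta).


Loss = 643 * 0.0138 = 8.873

8.873


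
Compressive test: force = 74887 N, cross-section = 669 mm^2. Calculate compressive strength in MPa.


CS = 74887 / 669 = 111.9 MPa

111.9


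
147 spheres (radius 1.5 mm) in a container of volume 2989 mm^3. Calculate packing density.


V_sphere = 4/3*pi*1.5^3 = 14.1372 mm^3
Total V = 147*14.1372 = 2078.1684 mm^3
PD = 2078.1684 / 2989 = 0.695

0.695


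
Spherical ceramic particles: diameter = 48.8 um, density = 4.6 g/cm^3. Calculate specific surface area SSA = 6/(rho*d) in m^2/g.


SSA = 6 / (4.6 * 48.8) = 0.027 m^2/g

0.027


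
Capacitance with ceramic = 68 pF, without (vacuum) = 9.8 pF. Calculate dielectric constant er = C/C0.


er = 68 / 9.8 = 6.94

6.94


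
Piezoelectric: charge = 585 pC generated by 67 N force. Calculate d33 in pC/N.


d33 = 585 / 67 = 8.7 pC/N

8.7


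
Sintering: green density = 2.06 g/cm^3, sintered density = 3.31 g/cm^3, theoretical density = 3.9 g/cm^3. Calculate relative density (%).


Relative = 3.31 / 3.9 * 100 = 84.9%

84.9


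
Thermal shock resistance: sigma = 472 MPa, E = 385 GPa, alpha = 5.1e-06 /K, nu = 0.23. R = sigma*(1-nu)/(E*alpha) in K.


R = 472*(1-0.23)/(385*1000*5.1e-06) = 185 K

185


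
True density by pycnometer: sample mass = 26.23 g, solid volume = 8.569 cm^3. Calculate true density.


TD = 26.23 / 8.569 = 3.061 g/cm^3

3.061


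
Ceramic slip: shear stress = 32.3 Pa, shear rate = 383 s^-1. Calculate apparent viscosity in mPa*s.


eta = tau/gamma * 1000 = 32.3/383 * 1000 = 84.3 mPa*s

84.3


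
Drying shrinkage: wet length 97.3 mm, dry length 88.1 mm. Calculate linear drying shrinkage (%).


DS = (97.3 - 88.1) / 97.3 * 100 = 9.46%

9.46


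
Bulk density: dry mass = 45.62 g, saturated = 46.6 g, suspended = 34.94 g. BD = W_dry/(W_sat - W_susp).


BD = 45.62 / (46.6 - 34.94) = 45.62 / 11.66 = 3.913 g/cm^3

3.913


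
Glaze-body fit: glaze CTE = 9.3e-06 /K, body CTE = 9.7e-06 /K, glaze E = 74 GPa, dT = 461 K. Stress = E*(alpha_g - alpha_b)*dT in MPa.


Stress = 74*1000*(9.3e-06 - 9.7e-06)*461 = -13.6 MPa

-13.6


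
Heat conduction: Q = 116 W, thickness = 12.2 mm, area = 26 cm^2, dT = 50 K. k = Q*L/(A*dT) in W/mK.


k = 116*12.2/1000/(26/10000*50) = 10.89 W/mK

10.89


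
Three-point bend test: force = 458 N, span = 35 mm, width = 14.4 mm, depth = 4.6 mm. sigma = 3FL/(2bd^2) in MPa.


sigma = 3*458*35/(2*14.4*4.6^2) = 78.9 MPa

78.9
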